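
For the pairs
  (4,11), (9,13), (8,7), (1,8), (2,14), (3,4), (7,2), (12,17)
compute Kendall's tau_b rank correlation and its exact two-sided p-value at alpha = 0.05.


Step 1: Enumerate the 28 unordered pairs (i,j) with i<j and classify each by sign(x_j-x_i) * sign(y_j-y_i).
  (1,2):dx=+5,dy=+2->C; (1,3):dx=+4,dy=-4->D; (1,4):dx=-3,dy=-3->C; (1,5):dx=-2,dy=+3->D
  (1,6):dx=-1,dy=-7->C; (1,7):dx=+3,dy=-9->D; (1,8):dx=+8,dy=+6->C; (2,3):dx=-1,dy=-6->C
  (2,4):dx=-8,dy=-5->C; (2,5):dx=-7,dy=+1->D; (2,6):dx=-6,dy=-9->C; (2,7):dx=-2,dy=-11->C
  (2,8):dx=+3,dy=+4->C; (3,4):dx=-7,dy=+1->D; (3,5):dx=-6,dy=+7->D; (3,6):dx=-5,dy=-3->C
  (3,7):dx=-1,dy=-5->C; (3,8):dx=+4,dy=+10->C; (4,5):dx=+1,dy=+6->C; (4,6):dx=+2,dy=-4->D
  (4,7):dx=+6,dy=-6->D; (4,8):dx=+11,dy=+9->C; (5,6):dx=+1,dy=-10->D; (5,7):dx=+5,dy=-12->D
  (5,8):dx=+10,dy=+3->C; (6,7):dx=+4,dy=-2->D; (6,8):dx=+9,dy=+13->C; (7,8):dx=+5,dy=+15->C
Step 2: C = 17, D = 11, total pairs = 28.
Step 3: tau = (C - D)/(n(n-1)/2) = (17 - 11)/28 = 0.214286.
Step 4: Exact two-sided p-value (enumerate n! = 40320 permutations of y under H0): p = 0.548413.
Step 5: alpha = 0.05. fail to reject H0.

tau_b = 0.2143 (C=17, D=11), p = 0.548413, fail to reject H0.


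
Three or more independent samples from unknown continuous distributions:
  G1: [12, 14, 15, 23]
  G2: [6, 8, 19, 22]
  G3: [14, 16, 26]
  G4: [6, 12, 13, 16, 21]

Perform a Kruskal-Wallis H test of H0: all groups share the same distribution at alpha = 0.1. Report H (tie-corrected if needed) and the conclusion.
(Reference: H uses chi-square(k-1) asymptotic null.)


Step 1: Combine all N = 16 observations and assign midranks.
sorted (value, group, rank): (6,G2,1.5), (6,G4,1.5), (8,G2,3), (12,G1,4.5), (12,G4,4.5), (13,G4,6), (14,G1,7.5), (14,G3,7.5), (15,G1,9), (16,G3,10.5), (16,G4,10.5), (19,G2,12), (21,G4,13), (22,G2,14), (23,G1,15), (26,G3,16)
Step 2: Sum ranks within each group.
R_1 = 36 (n_1 = 4)
R_2 = 30.5 (n_2 = 4)
R_3 = 34 (n_3 = 3)
R_4 = 35.5 (n_4 = 5)
Step 3: H = 12/(N(N+1)) * sum(R_i^2/n_i) - 3(N+1)
     = 12/(16*17) * (36^2/4 + 30.5^2/4 + 34^2/3 + 35.5^2/5) - 3*17
     = 0.044118 * 1193.95 - 51
     = 1.674081.
Step 4: Ties present; correction factor C = 1 - 24/(16^3 - 16) = 0.994118. Corrected H = 1.674081 / 0.994118 = 1.683987.
Step 5: Under H0, H ~ chi^2(3); p-value = 0.640500.
Step 6: alpha = 0.1. fail to reject H0.

H = 1.6840, df = 3, p = 0.640500, fail to reject H0.


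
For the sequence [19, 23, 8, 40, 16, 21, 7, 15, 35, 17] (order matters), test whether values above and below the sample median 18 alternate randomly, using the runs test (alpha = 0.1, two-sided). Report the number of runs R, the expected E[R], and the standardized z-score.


Step 1: Compute median = 18; label A = above, B = below.
Labels in order: AABABABBAB  (n_A = 5, n_B = 5)
Step 2: Count runs R = 8.
Step 3: Under H0 (random ordering), E[R] = 2*n_A*n_B/(n_A+n_B) + 1 = 2*5*5/10 + 1 = 6.0000.
        Var[R] = 2*n_A*n_B*(2*n_A*n_B - n_A - n_B) / ((n_A+n_B)^2 * (n_A+n_B-1)) = 2000/900 = 2.2222.
        SD[R] = 1.4907.
Step 4: Continuity-corrected z = (R - 0.5 - E[R]) / SD[R] = (8 - 0.5 - 6.0000) / 1.4907 = 1.0062.
Step 5: Two-sided p-value via normal approximation = 2*(1 - Phi(|z|)) = 0.314305.
Step 6: alpha = 0.1. fail to reject H0.

R = 8, z = 1.0062, p = 0.314305, fail to reject H0.


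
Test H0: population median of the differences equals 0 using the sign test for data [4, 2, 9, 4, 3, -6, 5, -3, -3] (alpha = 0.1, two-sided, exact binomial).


Step 1: Discard zero differences. Original n = 9; n_eff = number of nonzero differences = 9.
Nonzero differences (with sign): +4, +2, +9, +4, +3, -6, +5, -3, -3
Step 2: Count signs: positive = 6, negative = 3.
Step 3: Under H0: P(positive) = 0.5, so the number of positives S ~ Bin(9, 0.5).
Step 4: Two-sided exact p-value = sum of Bin(9,0.5) probabilities at or below the observed probability = 0.507812.
Step 5: alpha = 0.1. fail to reject H0.

n_eff = 9, pos = 6, neg = 3, p = 0.507812, fail to reject H0.


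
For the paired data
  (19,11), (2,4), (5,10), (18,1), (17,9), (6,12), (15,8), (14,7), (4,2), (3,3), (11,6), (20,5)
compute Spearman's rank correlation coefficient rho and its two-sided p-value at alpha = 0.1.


Step 1: Rank x and y separately (midranks; no ties here).
rank(x): 19->11, 2->1, 5->4, 18->10, 17->9, 6->5, 15->8, 14->7, 4->3, 3->2, 11->6, 20->12
rank(y): 11->11, 4->4, 10->10, 1->1, 9->9, 12->12, 8->8, 7->7, 2->2, 3->3, 6->6, 5->5
Step 2: d_i = R_x(i) - R_y(i); compute d_i^2.
  (11-11)^2=0, (1-4)^2=9, (4-10)^2=36, (10-1)^2=81, (9-9)^2=0, (5-12)^2=49, (8-8)^2=0, (7-7)^2=0, (3-2)^2=1, (2-3)^2=1, (6-6)^2=0, (12-5)^2=49
sum(d^2) = 226.
Step 3: rho = 1 - 6*226 / (12*(12^2 - 1)) = 1 - 1356/1716 = 0.209790.
Step 4: Under H0, t = rho * sqrt((n-2)/(1-rho^2)) = 0.6785 ~ t(10).
Step 5: Two-sided p-value from the t-distribution with 10 df = 0.512841.
Step 6: alpha = 0.1. fail to reject H0.

rho = 0.2098, p = 0.512841, fail to reject H0 at alpha = 0.1.


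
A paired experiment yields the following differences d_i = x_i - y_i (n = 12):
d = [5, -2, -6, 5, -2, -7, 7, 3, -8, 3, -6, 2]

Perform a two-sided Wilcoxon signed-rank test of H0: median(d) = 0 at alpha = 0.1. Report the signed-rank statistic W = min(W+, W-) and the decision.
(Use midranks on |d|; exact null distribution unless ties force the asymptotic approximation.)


Step 1: Drop any zero differences (none here) and take |d_i|.
|d| = [5, 2, 6, 5, 2, 7, 7, 3, 8, 3, 6, 2]
Step 2: Midrank |d_i| (ties get averaged ranks).
ranks: |5|->6.5, |2|->2, |6|->8.5, |5|->6.5, |2|->2, |7|->10.5, |7|->10.5, |3|->4.5, |8|->12, |3|->4.5, |6|->8.5, |2|->2
Step 3: Attach original signs; sum ranks with positive sign and with negative sign.
W+ = 6.5 + 6.5 + 10.5 + 4.5 + 4.5 + 2 = 34.5
W- = 2 + 8.5 + 2 + 10.5 + 12 + 8.5 = 43.5
(Check: W+ + W- = 78 should equal n(n+1)/2 = 78.)
Step 4: Test statistic W = min(W+, W-) = 34.5.
Step 5: Ties in |d|, so use the tie-corrected normal approximation.
        E[W] = n(n+1)/4 = 12*13/4 = 39.
        Tie groups: |d|=2 (t=3), |d|=3 (t=2), |d|=5 (t=2), |d|=6 (t=2), |d|=7 (t=2); sum(t^3 - t) = 48.
        Var[W] = n(n+1)(2n+1)/24 - sum(t^3-t)/48 = 3900/24 - 48/48 = 161.5.
        z = (W - E[W]) / sqrt(Var[W]) = (34.5 - 39) / 12.7083 = -0.3541.
        Two-sided p = 2*Phi(z) = 0.723264.
Step 6: alpha = 0.1. fail to reject H0.

W+ = 34.5, W- = 43.5, W = min = 34.5, p = 0.723264, fail to reject H0.


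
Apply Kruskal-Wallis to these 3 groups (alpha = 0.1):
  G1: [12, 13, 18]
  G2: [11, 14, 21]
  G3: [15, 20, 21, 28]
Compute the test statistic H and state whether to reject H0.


Step 1: Combine all N = 10 observations and assign midranks.
sorted (value, group, rank): (11,G2,1), (12,G1,2), (13,G1,3), (14,G2,4), (15,G3,5), (18,G1,6), (20,G3,7), (21,G2,8.5), (21,G3,8.5), (28,G3,10)
Step 2: Sum ranks within each group.
R_1 = 11 (n_1 = 3)
R_2 = 13.5 (n_2 = 3)
R_3 = 30.5 (n_3 = 4)
Step 3: H = 12/(N(N+1)) * sum(R_i^2/n_i) - 3(N+1)
     = 12/(10*11) * (11^2/3 + 13.5^2/3 + 30.5^2/4) - 3*11
     = 0.109091 * 333.646 - 33
     = 3.397727.
Step 4: Ties present; correction factor C = 1 - 6/(10^3 - 10) = 0.993939. Corrected H = 3.397727 / 0.993939 = 3.418445.
Step 5: Under H0, H ~ chi^2(2); p-value = 0.181006.
Step 6: alpha = 0.1. fail to reject H0.

H = 3.4184, df = 2, p = 0.181006, fail to reject H0.


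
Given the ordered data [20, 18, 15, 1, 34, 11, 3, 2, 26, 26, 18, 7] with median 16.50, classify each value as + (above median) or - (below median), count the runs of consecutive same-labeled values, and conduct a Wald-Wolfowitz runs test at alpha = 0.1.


Step 1: Compute median = 16.50; label A = above, B = below.
Labels in order: AABBABBBAAAB  (n_A = 6, n_B = 6)
Step 2: Count runs R = 6.
Step 3: Under H0 (random ordering), E[R] = 2*n_A*n_B/(n_A+n_B) + 1 = 2*6*6/12 + 1 = 7.0000.
        Var[R] = 2*n_A*n_B*(2*n_A*n_B - n_A - n_B) / ((n_A+n_B)^2 * (n_A+n_B-1)) = 4320/1584 = 2.7273.
        SD[R] = 1.6514.
Step 4: Continuity-corrected z = (R + 0.5 - E[R]) / SD[R] = (6 + 0.5 - 7.0000) / 1.6514 = -0.3028.
Step 5: Two-sided p-value via normal approximation = 2*(1 - Phi(|z|)) = 0.762069.
Step 6: alpha = 0.1. fail to reject H0.

R = 6, z = -0.3028, p = 0.762069, fail to reject H0.


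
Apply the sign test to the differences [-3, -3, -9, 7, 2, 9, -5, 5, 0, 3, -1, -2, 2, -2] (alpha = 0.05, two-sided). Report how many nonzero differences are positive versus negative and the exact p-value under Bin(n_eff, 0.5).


Step 1: Discard zero differences. Original n = 14; n_eff = number of nonzero differences = 13.
Nonzero differences (with sign): -3, -3, -9, +7, +2, +9, -5, +5, +3, -1, -2, +2, -2
Step 2: Count signs: positive = 6, negative = 7.
Step 3: Under H0: P(positive) = 0.5, so the number of positives S ~ Bin(13, 0.5).
Step 4: Two-sided exact p-value = sum of Bin(13,0.5) probabilities at or below the observed probability = 1.000000.
Step 5: alpha = 0.05. fail to reject H0.

n_eff = 13, pos = 6, neg = 7, p = 1.000000, fail to reject H0.


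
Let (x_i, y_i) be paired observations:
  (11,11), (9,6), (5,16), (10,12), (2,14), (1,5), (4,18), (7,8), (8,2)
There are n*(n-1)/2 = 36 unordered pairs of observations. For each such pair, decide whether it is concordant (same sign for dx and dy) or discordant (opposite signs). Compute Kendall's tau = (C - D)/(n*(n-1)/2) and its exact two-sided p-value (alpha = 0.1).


Step 1: Enumerate the 36 unordered pairs (i,j) with i<j and classify each by sign(x_j-x_i) * sign(y_j-y_i).
  (1,2):dx=-2,dy=-5->C; (1,3):dx=-6,dy=+5->D; (1,4):dx=-1,dy=+1->D; (1,5):dx=-9,dy=+3->D
  (1,6):dx=-10,dy=-6->C; (1,7):dx=-7,dy=+7->D; (1,8):dx=-4,dy=-3->C; (1,9):dx=-3,dy=-9->C
  (2,3):dx=-4,dy=+10->D; (2,4):dx=+1,dy=+6->C; (2,5):dx=-7,dy=+8->D; (2,6):dx=-8,dy=-1->C
  (2,7):dx=-5,dy=+12->D; (2,8):dx=-2,dy=+2->D; (2,9):dx=-1,dy=-4->C; (3,4):dx=+5,dy=-4->D
  (3,5):dx=-3,dy=-2->C; (3,6):dx=-4,dy=-11->C; (3,7):dx=-1,dy=+2->D; (3,8):dx=+2,dy=-8->D
  (3,9):dx=+3,dy=-14->D; (4,5):dx=-8,dy=+2->D; (4,6):dx=-9,dy=-7->C; (4,7):dx=-6,dy=+6->D
  (4,8):dx=-3,dy=-4->C; (4,9):dx=-2,dy=-10->C; (5,6):dx=-1,dy=-9->C; (5,7):dx=+2,dy=+4->C
  (5,8):dx=+5,dy=-6->D; (5,9):dx=+6,dy=-12->D; (6,7):dx=+3,dy=+13->C; (6,8):dx=+6,dy=+3->C
  (6,9):dx=+7,dy=-3->D; (7,8):dx=+3,dy=-10->D; (7,9):dx=+4,dy=-16->D; (8,9):dx=+1,dy=-6->D
Step 2: C = 16, D = 20, total pairs = 36.
Step 3: tau = (C - D)/(n(n-1)/2) = (16 - 20)/36 = -0.111111.
Step 4: Exact two-sided p-value (enumerate n! = 362880 permutations of y under H0): p = 0.761414.
Step 5: alpha = 0.1. fail to reject H0.

tau_b = -0.1111 (C=16, D=20), p = 0.761414, fail to reject H0.


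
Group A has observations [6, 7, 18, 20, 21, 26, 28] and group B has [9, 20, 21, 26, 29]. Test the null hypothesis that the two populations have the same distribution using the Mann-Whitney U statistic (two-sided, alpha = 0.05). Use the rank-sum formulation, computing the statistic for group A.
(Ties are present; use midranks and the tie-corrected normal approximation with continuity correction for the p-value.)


Step 1: Combine and sort all 12 observations; assign midranks.
sorted (value, group): (6,X), (7,X), (9,Y), (18,X), (20,X), (20,Y), (21,X), (21,Y), (26,X), (26,Y), (28,X), (29,Y)
ranks: 6->1, 7->2, 9->3, 18->4, 20->5.5, 20->5.5, 21->7.5, 21->7.5, 26->9.5, 26->9.5, 28->11, 29->12
Step 2: Rank sum for X: R1 = 1 + 2 + 4 + 5.5 + 7.5 + 9.5 + 11 = 40.5.
Step 3: U_X = R1 - n1(n1+1)/2 = 40.5 - 7*8/2 = 40.5 - 28 = 12.5.
       U_Y = n1*n2 - U_X = 35 - 12.5 = 22.5.
Step 4: Ties are present, so use the tie-corrected normal approximation (with continuity correction) for the p-value.
Step 5: p-value = 0.462546; compare to alpha = 0.05. fail to reject H0.

U_X = 12.5, p = 0.462546, fail to reject H0 at alpha = 0.05.


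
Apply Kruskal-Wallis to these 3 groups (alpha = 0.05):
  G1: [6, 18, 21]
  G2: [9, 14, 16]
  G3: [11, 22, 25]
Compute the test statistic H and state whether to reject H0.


Step 1: Combine all N = 9 observations and assign midranks.
sorted (value, group, rank): (6,G1,1), (9,G2,2), (11,G3,3), (14,G2,4), (16,G2,5), (18,G1,6), (21,G1,7), (22,G3,8), (25,G3,9)
Step 2: Sum ranks within each group.
R_1 = 14 (n_1 = 3)
R_2 = 11 (n_2 = 3)
R_3 = 20 (n_3 = 3)
Step 3: H = 12/(N(N+1)) * sum(R_i^2/n_i) - 3(N+1)
     = 12/(9*10) * (14^2/3 + 11^2/3 + 20^2/3) - 3*10
     = 0.133333 * 239 - 30
     = 1.866667.
Step 4: No ties, so H is used without correction.
Step 5: Under H0, H ~ chi^2(2); p-value = 0.393241.
Step 6: alpha = 0.05. fail to reject H0.

H = 1.8667, df = 2, p = 0.393241, fail to reject H0.


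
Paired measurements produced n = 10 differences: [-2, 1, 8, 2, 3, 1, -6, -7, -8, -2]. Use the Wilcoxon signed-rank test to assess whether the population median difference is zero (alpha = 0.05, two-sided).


Step 1: Drop any zero differences (none here) and take |d_i|.
|d| = [2, 1, 8, 2, 3, 1, 6, 7, 8, 2]
Step 2: Midrank |d_i| (ties get averaged ranks).
ranks: |2|->4, |1|->1.5, |8|->9.5, |2|->4, |3|->6, |1|->1.5, |6|->7, |7|->8, |8|->9.5, |2|->4
Step 3: Attach original signs; sum ranks with positive sign and with negative sign.
W+ = 1.5 + 9.5 + 4 + 6 + 1.5 = 22.5
W- = 4 + 7 + 8 + 9.5 + 4 = 32.5
(Check: W+ + W- = 55 should equal n(n+1)/2 = 55.)
Step 4: Test statistic W = min(W+, W-) = 22.5.
Step 5: Ties in |d|, so use the tie-corrected normal approximation.
        E[W] = n(n+1)/4 = 10*11/4 = 27.5.
        Tie groups: |d|=1 (t=2), |d|=2 (t=3), |d|=8 (t=2); sum(t^3 - t) = 36.
        Var[W] = n(n+1)(2n+1)/24 - sum(t^3-t)/48 = 2310/24 - 36/48 = 95.5.
        z = (W - E[W]) / sqrt(Var[W]) = (22.5 - 27.5) / 9.7724 = -0.5116.
        Two-sided p = 2*Phi(z) = 0.608900.
Step 6: alpha = 0.05. fail to reject H0.

W+ = 22.5, W- = 32.5, W = min = 22.5, p = 0.608900, fail to reject H0.


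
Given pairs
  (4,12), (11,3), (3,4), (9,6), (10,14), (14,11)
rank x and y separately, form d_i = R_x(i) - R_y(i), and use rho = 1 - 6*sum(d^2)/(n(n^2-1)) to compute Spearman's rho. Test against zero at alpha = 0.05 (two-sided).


Step 1: Rank x and y separately (midranks; no ties here).
rank(x): 4->2, 11->5, 3->1, 9->3, 10->4, 14->6
rank(y): 12->5, 3->1, 4->2, 6->3, 14->6, 11->4
Step 2: d_i = R_x(i) - R_y(i); compute d_i^2.
  (2-5)^2=9, (5-1)^2=16, (1-2)^2=1, (3-3)^2=0, (4-6)^2=4, (6-4)^2=4
sum(d^2) = 34.
Step 3: rho = 1 - 6*34 / (6*(6^2 - 1)) = 1 - 204/210 = 0.028571.
Step 4: Under H0, t = rho * sqrt((n-2)/(1-rho^2)) = 0.0572 ~ t(4).
Step 5: Two-sided p-value from the t-distribution with 4 df = 0.957155.
Step 6: alpha = 0.05. fail to reject H0.

rho = 0.0286, p = 0.957155, fail to reject H0 at alpha = 0.05.


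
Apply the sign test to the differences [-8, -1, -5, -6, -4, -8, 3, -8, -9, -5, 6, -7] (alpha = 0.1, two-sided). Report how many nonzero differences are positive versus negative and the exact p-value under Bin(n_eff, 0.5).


Step 1: Discard zero differences. Original n = 12; n_eff = number of nonzero differences = 12.
Nonzero differences (with sign): -8, -1, -5, -6, -4, -8, +3, -8, -9, -5, +6, -7
Step 2: Count signs: positive = 2, negative = 10.
Step 3: Under H0: P(positive) = 0.5, so the number of positives S ~ Bin(12, 0.5).
Step 4: Two-sided exact p-value = sum of Bin(12,0.5) probabilities at or below the observed probability = 0.038574.
Step 5: alpha = 0.1. reject H0.

n_eff = 12, pos = 2, neg = 10, p = 0.038574, reject H0.


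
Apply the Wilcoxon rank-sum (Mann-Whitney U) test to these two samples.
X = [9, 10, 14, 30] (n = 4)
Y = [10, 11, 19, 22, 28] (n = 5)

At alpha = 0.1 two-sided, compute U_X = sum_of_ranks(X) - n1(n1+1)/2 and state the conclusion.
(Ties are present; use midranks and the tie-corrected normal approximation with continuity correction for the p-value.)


Step 1: Combine and sort all 9 observations; assign midranks.
sorted (value, group): (9,X), (10,X), (10,Y), (11,Y), (14,X), (19,Y), (22,Y), (28,Y), (30,X)
ranks: 9->1, 10->2.5, 10->2.5, 11->4, 14->5, 19->6, 22->7, 28->8, 30->9
Step 2: Rank sum for X: R1 = 1 + 2.5 + 5 + 9 = 17.5.
Step 3: U_X = R1 - n1(n1+1)/2 = 17.5 - 4*5/2 = 17.5 - 10 = 7.5.
       U_Y = n1*n2 - U_X = 20 - 7.5 = 12.5.
Step 4: Ties are present, so use the tie-corrected normal approximation (with continuity correction) for the p-value.
Step 5: p-value = 0.622753; compare to alpha = 0.1. fail to reject H0.

U_X = 7.5, p = 0.622753, fail to reject H0 at alpha = 0.1.


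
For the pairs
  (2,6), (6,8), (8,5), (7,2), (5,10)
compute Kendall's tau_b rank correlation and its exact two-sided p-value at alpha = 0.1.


Step 1: Enumerate the 10 unordered pairs (i,j) with i<j and classify each by sign(x_j-x_i) * sign(y_j-y_i).
  (1,2):dx=+4,dy=+2->C; (1,3):dx=+6,dy=-1->D; (1,4):dx=+5,dy=-4->D; (1,5):dx=+3,dy=+4->C
  (2,3):dx=+2,dy=-3->D; (2,4):dx=+1,dy=-6->D; (2,5):dx=-1,dy=+2->D; (3,4):dx=-1,dy=-3->C
  (3,5):dx=-3,dy=+5->D; (4,5):dx=-2,dy=+8->D
Step 2: C = 3, D = 7, total pairs = 10.
Step 3: tau = (C - D)/(n(n-1)/2) = (3 - 7)/10 = -0.400000.
Step 4: Exact two-sided p-value (enumerate n! = 120 permutations of y under H0): p = 0.483333.
Step 5: alpha = 0.1. fail to reject H0.

tau_b = -0.4000 (C=3, D=7), p = 0.483333, fail to reject H0.


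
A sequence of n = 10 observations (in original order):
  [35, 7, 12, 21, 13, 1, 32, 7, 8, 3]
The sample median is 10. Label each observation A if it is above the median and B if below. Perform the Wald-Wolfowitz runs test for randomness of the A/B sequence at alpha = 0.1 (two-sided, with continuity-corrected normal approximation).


Step 1: Compute median = 10; label A = above, B = below.
Labels in order: ABAAABABBB  (n_A = 5, n_B = 5)
Step 2: Count runs R = 6.
Step 3: Under H0 (random ordering), E[R] = 2*n_A*n_B/(n_A+n_B) + 1 = 2*5*5/10 + 1 = 6.0000.
        Var[R] = 2*n_A*n_B*(2*n_A*n_B - n_A - n_B) / ((n_A+n_B)^2 * (n_A+n_B-1)) = 2000/900 = 2.2222.
        SD[R] = 1.4907.
Step 4: R = E[R], so z = 0 with no continuity correction.
Step 5: Two-sided p-value via normal approximation = 2*(1 - Phi(|z|)) = 1.000000.
Step 6: alpha = 0.1. fail to reject H0.

R = 6, z = 0.0000, p = 1.000000, fail to reject H0.


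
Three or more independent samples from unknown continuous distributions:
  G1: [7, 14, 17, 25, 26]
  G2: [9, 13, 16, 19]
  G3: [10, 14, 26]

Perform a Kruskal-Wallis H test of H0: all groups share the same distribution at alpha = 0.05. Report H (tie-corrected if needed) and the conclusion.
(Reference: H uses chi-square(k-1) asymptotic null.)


Step 1: Combine all N = 12 observations and assign midranks.
sorted (value, group, rank): (7,G1,1), (9,G2,2), (10,G3,3), (13,G2,4), (14,G1,5.5), (14,G3,5.5), (16,G2,7), (17,G1,8), (19,G2,9), (25,G1,10), (26,G1,11.5), (26,G3,11.5)
Step 2: Sum ranks within each group.
R_1 = 36 (n_1 = 5)
R_2 = 22 (n_2 = 4)
R_3 = 20 (n_3 = 3)
Step 3: H = 12/(N(N+1)) * sum(R_i^2/n_i) - 3(N+1)
     = 12/(12*13) * (36^2/5 + 22^2/4 + 20^2/3) - 3*13
     = 0.076923 * 513.533 - 39
     = 0.502564.
Step 4: Ties present; correction factor C = 1 - 12/(12^3 - 12) = 0.993007. Corrected H = 0.502564 / 0.993007 = 0.506103.
Step 5: Under H0, H ~ chi^2(2); p-value = 0.776428.
Step 6: alpha = 0.05. fail to reject H0.

H = 0.5061, df = 2, p = 0.776428, fail to reject H0.


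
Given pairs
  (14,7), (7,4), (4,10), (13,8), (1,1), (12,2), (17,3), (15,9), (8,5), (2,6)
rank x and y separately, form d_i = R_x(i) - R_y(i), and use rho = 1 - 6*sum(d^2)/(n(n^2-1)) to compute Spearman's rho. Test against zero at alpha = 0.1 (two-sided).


Step 1: Rank x and y separately (midranks; no ties here).
rank(x): 14->8, 7->4, 4->3, 13->7, 1->1, 12->6, 17->10, 15->9, 8->5, 2->2
rank(y): 7->7, 4->4, 10->10, 8->8, 1->1, 2->2, 3->3, 9->9, 5->5, 6->6
Step 2: d_i = R_x(i) - R_y(i); compute d_i^2.
  (8-7)^2=1, (4-4)^2=0, (3-10)^2=49, (7-8)^2=1, (1-1)^2=0, (6-2)^2=16, (10-3)^2=49, (9-9)^2=0, (5-5)^2=0, (2-6)^2=16
sum(d^2) = 132.
Step 3: rho = 1 - 6*132 / (10*(10^2 - 1)) = 1 - 792/990 = 0.200000.
Step 4: Under H0, t = rho * sqrt((n-2)/(1-rho^2)) = 0.5774 ~ t(8).
Step 5: Two-sided p-value from the t-distribution with 8 df = 0.579584.
Step 6: alpha = 0.1. fail to reject H0.

rho = 0.2000, p = 0.579584, fail to reject H0 at alpha = 0.1.


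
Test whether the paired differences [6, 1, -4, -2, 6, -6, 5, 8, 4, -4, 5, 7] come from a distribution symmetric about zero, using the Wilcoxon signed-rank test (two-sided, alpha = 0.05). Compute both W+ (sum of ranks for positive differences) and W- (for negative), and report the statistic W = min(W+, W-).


Step 1: Drop any zero differences (none here) and take |d_i|.
|d| = [6, 1, 4, 2, 6, 6, 5, 8, 4, 4, 5, 7]
Step 2: Midrank |d_i| (ties get averaged ranks).
ranks: |6|->9, |1|->1, |4|->4, |2|->2, |6|->9, |6|->9, |5|->6.5, |8|->12, |4|->4, |4|->4, |5|->6.5, |7|->11
Step 3: Attach original signs; sum ranks with positive sign and with negative sign.
W+ = 9 + 1 + 9 + 6.5 + 12 + 4 + 6.5 + 11 = 59
W- = 4 + 2 + 9 + 4 = 19
(Check: W+ + W- = 78 should equal n(n+1)/2 = 78.)
Step 4: Test statistic W = min(W+, W-) = 19.
Step 5: Ties in |d|, so use the tie-corrected normal approximation.
        E[W] = n(n+1)/4 = 12*13/4 = 39.
        Tie groups: |d|=4 (t=3), |d|=5 (t=2), |d|=6 (t=3); sum(t^3 - t) = 54.
        Var[W] = n(n+1)(2n+1)/24 - sum(t^3-t)/48 = 3900/24 - 54/48 = 161.375.
        z = (W - E[W]) / sqrt(Var[W]) = (19 - 39) / 12.7033 = -1.5744.
        Two-sided p = 2*Phi(z) = 0.115398.
Step 6: alpha = 0.05. fail to reject H0.

W+ = 59, W- = 19, W = min = 19, p = 0.115398, fail to reject H0.


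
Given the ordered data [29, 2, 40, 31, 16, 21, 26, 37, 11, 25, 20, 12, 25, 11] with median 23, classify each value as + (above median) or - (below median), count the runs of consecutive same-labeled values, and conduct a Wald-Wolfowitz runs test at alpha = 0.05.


Step 1: Compute median = 23; label A = above, B = below.
Labels in order: ABAABBAABABBAB  (n_A = 7, n_B = 7)
Step 2: Count runs R = 10.
Step 3: Under H0 (random ordering), E[R] = 2*n_A*n_B/(n_A+n_B) + 1 = 2*7*7/14 + 1 = 8.0000.
        Var[R] = 2*n_A*n_B*(2*n_A*n_B - n_A - n_B) / ((n_A+n_B)^2 * (n_A+n_B-1)) = 8232/2548 = 3.2308.
        SD[R] = 1.7974.
Step 4: Continuity-corrected z = (R - 0.5 - E[R]) / SD[R] = (10 - 0.5 - 8.0000) / 1.7974 = 0.8345.
Step 5: Two-sided p-value via normal approximation = 2*(1 - Phi(|z|)) = 0.403986.
Step 6: alpha = 0.05. fail to reject H0.

R = 10, z = 0.8345, p = 0.403986, fail to reject H0.


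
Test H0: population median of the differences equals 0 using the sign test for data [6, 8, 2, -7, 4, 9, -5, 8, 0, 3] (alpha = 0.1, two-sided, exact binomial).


Step 1: Discard zero differences. Original n = 10; n_eff = number of nonzero differences = 9.
Nonzero differences (with sign): +6, +8, +2, -7, +4, +9, -5, +8, +3
Step 2: Count signs: positive = 7, negative = 2.
Step 3: Under H0: P(positive) = 0.5, so the number of positives S ~ Bin(9, 0.5).
Step 4: Two-sided exact p-value = sum of Bin(9,0.5) probabilities at or below the observed probability = 0.179688.
Step 5: alpha = 0.1. fail to reject H0.

n_eff = 9, pos = 7, neg = 2, p = 0.179688, fail to reject H0.


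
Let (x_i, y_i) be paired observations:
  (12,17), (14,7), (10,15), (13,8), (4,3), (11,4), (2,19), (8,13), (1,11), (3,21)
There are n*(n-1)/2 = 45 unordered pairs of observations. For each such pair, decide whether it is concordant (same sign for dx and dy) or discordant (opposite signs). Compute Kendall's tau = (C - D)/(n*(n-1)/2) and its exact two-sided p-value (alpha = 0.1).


Step 1: Enumerate the 45 unordered pairs (i,j) with i<j and classify each by sign(x_j-x_i) * sign(y_j-y_i).
  (1,2):dx=+2,dy=-10->D; (1,3):dx=-2,dy=-2->C; (1,4):dx=+1,dy=-9->D; (1,5):dx=-8,dy=-14->C
  (1,6):dx=-1,dy=-13->C; (1,7):dx=-10,dy=+2->D; (1,8):dx=-4,dy=-4->C; (1,9):dx=-11,dy=-6->C
  (1,10):dx=-9,dy=+4->D; (2,3):dx=-4,dy=+8->D; (2,4):dx=-1,dy=+1->D; (2,5):dx=-10,dy=-4->C
  (2,6):dx=-3,dy=-3->C; (2,7):dx=-12,dy=+12->D; (2,8):dx=-6,dy=+6->D; (2,9):dx=-13,dy=+4->D
  (2,10):dx=-11,dy=+14->D; (3,4):dx=+3,dy=-7->D; (3,5):dx=-6,dy=-12->C; (3,6):dx=+1,dy=-11->D
  (3,7):dx=-8,dy=+4->D; (3,8):dx=-2,dy=-2->C; (3,9):dx=-9,dy=-4->C; (3,10):dx=-7,dy=+6->D
  (4,5):dx=-9,dy=-5->C; (4,6):dx=-2,dy=-4->C; (4,7):dx=-11,dy=+11->D; (4,8):dx=-5,dy=+5->D
  (4,9):dx=-12,dy=+3->D; (4,10):dx=-10,dy=+13->D; (5,6):dx=+7,dy=+1->C; (5,7):dx=-2,dy=+16->D
  (5,8):dx=+4,dy=+10->C; (5,9):dx=-3,dy=+8->D; (5,10):dx=-1,dy=+18->D; (6,7):dx=-9,dy=+15->D
  (6,8):dx=-3,dy=+9->D; (6,9):dx=-10,dy=+7->D; (6,10):dx=-8,dy=+17->D; (7,8):dx=+6,dy=-6->D
  (7,9):dx=-1,dy=-8->C; (7,10):dx=+1,dy=+2->C; (8,9):dx=-7,dy=-2->C; (8,10):dx=-5,dy=+8->D
  (9,10):dx=+2,dy=+10->C
Step 2: C = 18, D = 27, total pairs = 45.
Step 3: tau = (C - D)/(n(n-1)/2) = (18 - 27)/45 = -0.200000.
Step 4: Exact two-sided p-value (enumerate n! = 3628800 permutations of y under H0): p = 0.484313.
Step 5: alpha = 0.1. fail to reject H0.

tau_b = -0.2000 (C=18, D=27), p = 0.484313, fail to reject H0.


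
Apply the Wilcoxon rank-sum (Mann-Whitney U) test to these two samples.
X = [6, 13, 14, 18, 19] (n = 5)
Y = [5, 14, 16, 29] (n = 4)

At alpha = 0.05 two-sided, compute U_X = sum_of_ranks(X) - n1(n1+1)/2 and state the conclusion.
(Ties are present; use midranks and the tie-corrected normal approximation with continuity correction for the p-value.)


Step 1: Combine and sort all 9 observations; assign midranks.
sorted (value, group): (5,Y), (6,X), (13,X), (14,X), (14,Y), (16,Y), (18,X), (19,X), (29,Y)
ranks: 5->1, 6->2, 13->3, 14->4.5, 14->4.5, 16->6, 18->7, 19->8, 29->9
Step 2: Rank sum for X: R1 = 2 + 3 + 4.5 + 7 + 8 = 24.5.
Step 3: U_X = R1 - n1(n1+1)/2 = 24.5 - 5*6/2 = 24.5 - 15 = 9.5.
       U_Y = n1*n2 - U_X = 20 - 9.5 = 10.5.
Step 4: Ties are present, so use the tie-corrected normal approximation (with continuity correction) for the p-value.
Step 5: p-value = 1.000000; compare to alpha = 0.05. fail to reject H0.

U_X = 9.5, p = 1.000000, fail to reject H0 at alpha = 0.05.


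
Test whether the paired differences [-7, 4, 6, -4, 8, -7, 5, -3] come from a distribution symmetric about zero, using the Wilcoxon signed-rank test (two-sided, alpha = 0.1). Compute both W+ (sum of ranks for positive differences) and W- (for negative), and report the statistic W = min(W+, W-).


Step 1: Drop any zero differences (none here) and take |d_i|.
|d| = [7, 4, 6, 4, 8, 7, 5, 3]
Step 2: Midrank |d_i| (ties get averaged ranks).
ranks: |7|->6.5, |4|->2.5, |6|->5, |4|->2.5, |8|->8, |7|->6.5, |5|->4, |3|->1
Step 3: Attach original signs; sum ranks with positive sign and with negative sign.
W+ = 2.5 + 5 + 8 + 4 = 19.5
W- = 6.5 + 2.5 + 6.5 + 1 = 16.5
(Check: W+ + W- = 36 should equal n(n+1)/2 = 36.)
Step 4: Test statistic W = min(W+, W-) = 16.5.
Step 5: Ties in |d|, so use the tie-corrected normal approximation.
        E[W] = n(n+1)/4 = 8*9/4 = 18.
        Tie groups: |d|=4 (t=2), |d|=7 (t=2); sum(t^3 - t) = 12.
        Var[W] = n(n+1)(2n+1)/24 - sum(t^3-t)/48 = 1224/24 - 12/48 = 50.75.
        z = (W - E[W]) / sqrt(Var[W]) = (16.5 - 18) / 7.1239 = -0.2106.
        Two-sided p = 2*Phi(z) = 0.833232.
Step 6: alpha = 0.1. fail to reject H0.

W+ = 19.5, W- = 16.5, W = min = 16.5, p = 0.833232, fail to reject H0.


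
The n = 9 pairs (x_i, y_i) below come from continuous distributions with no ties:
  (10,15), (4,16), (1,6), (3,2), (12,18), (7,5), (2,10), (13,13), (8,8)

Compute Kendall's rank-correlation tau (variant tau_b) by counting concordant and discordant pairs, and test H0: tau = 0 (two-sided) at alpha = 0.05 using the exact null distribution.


Step 1: Enumerate the 36 unordered pairs (i,j) with i<j and classify each by sign(x_j-x_i) * sign(y_j-y_i).
  (1,2):dx=-6,dy=+1->D; (1,3):dx=-9,dy=-9->C; (1,4):dx=-7,dy=-13->C; (1,5):dx=+2,dy=+3->C
  (1,6):dx=-3,dy=-10->C; (1,7):dx=-8,dy=-5->C; (1,8):dx=+3,dy=-2->D; (1,9):dx=-2,dy=-7->C
  (2,3):dx=-3,dy=-10->C; (2,4):dx=-1,dy=-14->C; (2,5):dx=+8,dy=+2->C; (2,6):dx=+3,dy=-11->D
  (2,7):dx=-2,dy=-6->C; (2,8):dx=+9,dy=-3->D; (2,9):dx=+4,dy=-8->D; (3,4):dx=+2,dy=-4->D
  (3,5):dx=+11,dy=+12->C; (3,6):dx=+6,dy=-1->D; (3,7):dx=+1,dy=+4->C; (3,8):dx=+12,dy=+7->C
  (3,9):dx=+7,dy=+2->C; (4,5):dx=+9,dy=+16->C; (4,6):dx=+4,dy=+3->C; (4,7):dx=-1,dy=+8->D
  (4,8):dx=+10,dy=+11->C; (4,9):dx=+5,dy=+6->C; (5,6):dx=-5,dy=-13->C; (5,7):dx=-10,dy=-8->C
  (5,8):dx=+1,dy=-5->D; (5,9):dx=-4,dy=-10->C; (6,7):dx=-5,dy=+5->D; (6,8):dx=+6,dy=+8->C
  (6,9):dx=+1,dy=+3->C; (7,8):dx=+11,dy=+3->C; (7,9):dx=+6,dy=-2->D; (8,9):dx=-5,dy=-5->C
Step 2: C = 25, D = 11, total pairs = 36.
Step 3: tau = (C - D)/(n(n-1)/2) = (25 - 11)/36 = 0.388889.
Step 4: Exact two-sided p-value (enumerate n! = 362880 permutations of y under H0): p = 0.180181.
Step 5: alpha = 0.05. fail to reject H0.

tau_b = 0.3889 (C=25, D=11), p = 0.180181, fail to reject H0.


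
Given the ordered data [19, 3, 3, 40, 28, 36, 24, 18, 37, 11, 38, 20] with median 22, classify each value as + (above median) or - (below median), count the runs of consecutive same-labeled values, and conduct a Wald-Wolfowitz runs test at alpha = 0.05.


Step 1: Compute median = 22; label A = above, B = below.
Labels in order: BBBAAAABABAB  (n_A = 6, n_B = 6)
Step 2: Count runs R = 7.
Step 3: Under H0 (random ordering), E[R] = 2*n_A*n_B/(n_A+n_B) + 1 = 2*6*6/12 + 1 = 7.0000.
        Var[R] = 2*n_A*n_B*(2*n_A*n_B - n_A - n_B) / ((n_A+n_B)^2 * (n_A+n_B-1)) = 4320/1584 = 2.7273.
        SD[R] = 1.6514.
Step 4: R = E[R], so z = 0 with no continuity correction.
Step 5: Two-sided p-value via normal approximation = 2*(1 - Phi(|z|)) = 1.000000.
Step 6: alpha = 0.05. fail to reject H0.

R = 7, z = 0.0000, p = 1.000000, fail to reject H0.


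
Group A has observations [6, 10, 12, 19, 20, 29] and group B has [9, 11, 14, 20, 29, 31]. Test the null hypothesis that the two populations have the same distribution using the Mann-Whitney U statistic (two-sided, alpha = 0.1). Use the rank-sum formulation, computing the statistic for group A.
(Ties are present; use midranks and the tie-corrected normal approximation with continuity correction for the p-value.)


Step 1: Combine and sort all 12 observations; assign midranks.
sorted (value, group): (6,X), (9,Y), (10,X), (11,Y), (12,X), (14,Y), (19,X), (20,X), (20,Y), (29,X), (29,Y), (31,Y)
ranks: 6->1, 9->2, 10->3, 11->4, 12->5, 14->6, 19->7, 20->8.5, 20->8.5, 29->10.5, 29->10.5, 31->12
Step 2: Rank sum for X: R1 = 1 + 3 + 5 + 7 + 8.5 + 10.5 = 35.
Step 3: U_X = R1 - n1(n1+1)/2 = 35 - 6*7/2 = 35 - 21 = 14.
       U_Y = n1*n2 - U_X = 36 - 14 = 22.
Step 4: Ties are present, so use the tie-corrected normal approximation (with continuity correction) for the p-value.
Step 5: p-value = 0.573831; compare to alpha = 0.1. fail to reject H0.

U_X = 14, p = 0.573831, fail to reject H0 at alpha = 0.1.


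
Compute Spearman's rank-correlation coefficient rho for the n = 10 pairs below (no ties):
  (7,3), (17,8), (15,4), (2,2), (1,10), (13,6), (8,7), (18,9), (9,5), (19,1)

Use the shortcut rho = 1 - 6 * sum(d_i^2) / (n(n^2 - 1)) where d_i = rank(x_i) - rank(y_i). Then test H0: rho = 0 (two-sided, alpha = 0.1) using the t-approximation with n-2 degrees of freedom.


Step 1: Rank x and y separately (midranks; no ties here).
rank(x): 7->3, 17->8, 15->7, 2->2, 1->1, 13->6, 8->4, 18->9, 9->5, 19->10
rank(y): 3->3, 8->8, 4->4, 2->2, 10->10, 6->6, 7->7, 9->9, 5->5, 1->1
Step 2: d_i = R_x(i) - R_y(i); compute d_i^2.
  (3-3)^2=0, (8-8)^2=0, (7-4)^2=9, (2-2)^2=0, (1-10)^2=81, (6-6)^2=0, (4-7)^2=9, (9-9)^2=0, (5-5)^2=0, (10-1)^2=81
sum(d^2) = 180.
Step 3: rho = 1 - 6*180 / (10*(10^2 - 1)) = 1 - 1080/990 = -0.090909.
Step 4: Under H0, t = rho * sqrt((n-2)/(1-rho^2)) = -0.2582 ~ t(8).
Step 5: Two-sided p-value from the t-distribution with 8 df = 0.802772.
Step 6: alpha = 0.1. fail to reject H0.

rho = -0.0909, p = 0.802772, fail to reject H0 at alpha = 0.1.


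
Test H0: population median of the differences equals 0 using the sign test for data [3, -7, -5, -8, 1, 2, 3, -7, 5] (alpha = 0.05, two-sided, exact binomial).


Step 1: Discard zero differences. Original n = 9; n_eff = number of nonzero differences = 9.
Nonzero differences (with sign): +3, -7, -5, -8, +1, +2, +3, -7, +5
Step 2: Count signs: positive = 5, negative = 4.
Step 3: Under H0: P(positive) = 0.5, so the number of positives S ~ Bin(9, 0.5).
Step 4: Two-sided exact p-value = sum of Bin(9,0.5) probabilities at or below the observed probability = 1.000000.
Step 5: alpha = 0.05. fail to reject H0.

n_eff = 9, pos = 5, neg = 4, p = 1.000000, fail to reject H0.


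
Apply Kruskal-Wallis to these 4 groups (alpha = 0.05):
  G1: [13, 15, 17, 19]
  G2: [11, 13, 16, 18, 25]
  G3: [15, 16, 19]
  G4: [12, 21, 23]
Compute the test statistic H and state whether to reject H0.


Step 1: Combine all N = 15 observations and assign midranks.
sorted (value, group, rank): (11,G2,1), (12,G4,2), (13,G1,3.5), (13,G2,3.5), (15,G1,5.5), (15,G3,5.5), (16,G2,7.5), (16,G3,7.5), (17,G1,9), (18,G2,10), (19,G1,11.5), (19,G3,11.5), (21,G4,13), (23,G4,14), (25,G2,15)
Step 2: Sum ranks within each group.
R_1 = 29.5 (n_1 = 4)
R_2 = 37 (n_2 = 5)
R_3 = 24.5 (n_3 = 3)
R_4 = 29 (n_4 = 3)
Step 3: H = 12/(N(N+1)) * sum(R_i^2/n_i) - 3(N+1)
     = 12/(15*16) * (29.5^2/4 + 37^2/5 + 24.5^2/3 + 29^2/3) - 3*16
     = 0.050000 * 971.779 - 48
     = 0.588958.
Step 4: Ties present; correction factor C = 1 - 24/(15^3 - 15) = 0.992857. Corrected H = 0.588958 / 0.992857 = 0.593195.
Step 5: Under H0, H ~ chi^2(3); p-value = 0.897988.
Step 6: alpha = 0.05. fail to reject H0.

H = 0.5932, df = 3, p = 0.897988, fail to reject H0.


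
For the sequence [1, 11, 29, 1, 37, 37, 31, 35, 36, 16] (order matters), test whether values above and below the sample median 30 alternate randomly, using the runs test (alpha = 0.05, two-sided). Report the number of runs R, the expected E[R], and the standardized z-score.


Step 1: Compute median = 30; label A = above, B = below.
Labels in order: BBBBAAAAAB  (n_A = 5, n_B = 5)
Step 2: Count runs R = 3.
Step 3: Under H0 (random ordering), E[R] = 2*n_A*n_B/(n_A+n_B) + 1 = 2*5*5/10 + 1 = 6.0000.
        Var[R] = 2*n_A*n_B*(2*n_A*n_B - n_A - n_B) / ((n_A+n_B)^2 * (n_A+n_B-1)) = 2000/900 = 2.2222.
        SD[R] = 1.4907.
Step 4: Continuity-corrected z = (R + 0.5 - E[R]) / SD[R] = (3 + 0.5 - 6.0000) / 1.4907 = -1.6771.
Step 5: Two-sided p-value via normal approximation = 2*(1 - Phi(|z|)) = 0.093533.
Step 6: alpha = 0.05. fail to reject H0.

R = 3, z = -1.6771, p = 0.093533, fail to reject H0.


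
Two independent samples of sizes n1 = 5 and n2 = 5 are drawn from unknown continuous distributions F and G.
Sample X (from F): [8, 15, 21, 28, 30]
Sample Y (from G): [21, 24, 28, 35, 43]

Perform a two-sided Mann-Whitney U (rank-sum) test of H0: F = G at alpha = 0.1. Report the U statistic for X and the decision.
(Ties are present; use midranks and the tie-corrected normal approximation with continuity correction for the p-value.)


Step 1: Combine and sort all 10 observations; assign midranks.
sorted (value, group): (8,X), (15,X), (21,X), (21,Y), (24,Y), (28,X), (28,Y), (30,X), (35,Y), (43,Y)
ranks: 8->1, 15->2, 21->3.5, 21->3.5, 24->5, 28->6.5, 28->6.5, 30->8, 35->9, 43->10
Step 2: Rank sum for X: R1 = 1 + 2 + 3.5 + 6.5 + 8 = 21.
Step 3: U_X = R1 - n1(n1+1)/2 = 21 - 5*6/2 = 21 - 15 = 6.
       U_Y = n1*n2 - U_X = 25 - 6 = 19.
Step 4: Ties are present, so use the tie-corrected normal approximation (with continuity correction) for the p-value.
Step 5: p-value = 0.207300; compare to alpha = 0.1. fail to reject H0.

U_X = 6, p = 0.207300, fail to reject H0 at alpha = 0.1.


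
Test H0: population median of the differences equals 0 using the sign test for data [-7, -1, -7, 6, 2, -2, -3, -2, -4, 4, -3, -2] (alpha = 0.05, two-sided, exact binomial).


Step 1: Discard zero differences. Original n = 12; n_eff = number of nonzero differences = 12.
Nonzero differences (with sign): -7, -1, -7, +6, +2, -2, -3, -2, -4, +4, -3, -2
Step 2: Count signs: positive = 3, negative = 9.
Step 3: Under H0: P(positive) = 0.5, so the number of positives S ~ Bin(12, 0.5).
Step 4: Two-sided exact p-value = sum of Bin(12,0.5) probabilities at or below the observed probability = 0.145996.
Step 5: alpha = 0.05. fail to reject H0.

n_eff = 12, pos = 3, neg = 9, p = 0.145996, fail to reject H0.


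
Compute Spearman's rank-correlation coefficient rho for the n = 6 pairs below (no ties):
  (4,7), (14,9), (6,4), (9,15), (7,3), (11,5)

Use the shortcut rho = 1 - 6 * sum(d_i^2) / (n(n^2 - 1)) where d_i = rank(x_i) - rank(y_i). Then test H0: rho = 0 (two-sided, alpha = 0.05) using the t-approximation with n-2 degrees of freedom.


Step 1: Rank x and y separately (midranks; no ties here).
rank(x): 4->1, 14->6, 6->2, 9->4, 7->3, 11->5
rank(y): 7->4, 9->5, 4->2, 15->6, 3->1, 5->3
Step 2: d_i = R_x(i) - R_y(i); compute d_i^2.
  (1-4)^2=9, (6-5)^2=1, (2-2)^2=0, (4-6)^2=4, (3-1)^2=4, (5-3)^2=4
sum(d^2) = 22.
Step 3: rho = 1 - 6*22 / (6*(6^2 - 1)) = 1 - 132/210 = 0.371429.
Step 4: Under H0, t = rho * sqrt((n-2)/(1-rho^2)) = 0.8001 ~ t(4).
Step 5: Two-sided p-value from the t-distribution with 4 df = 0.468478.
Step 6: alpha = 0.05. fail to reject H0.

rho = 0.3714, p = 0.468478, fail to reject H0 at alpha = 0.05.


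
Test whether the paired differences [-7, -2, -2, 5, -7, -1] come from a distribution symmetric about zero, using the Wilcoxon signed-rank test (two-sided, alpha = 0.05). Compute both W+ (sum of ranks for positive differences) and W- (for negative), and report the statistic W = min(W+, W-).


Step 1: Drop any zero differences (none here) and take |d_i|.
|d| = [7, 2, 2, 5, 7, 1]
Step 2: Midrank |d_i| (ties get averaged ranks).
ranks: |7|->5.5, |2|->2.5, |2|->2.5, |5|->4, |7|->5.5, |1|->1
Step 3: Attach original signs; sum ranks with positive sign and with negative sign.
W+ = 4 = 4
W- = 5.5 + 2.5 + 2.5 + 5.5 + 1 = 17
(Check: W+ + W- = 21 should equal n(n+1)/2 = 21.)
Step 4: Test statistic W = min(W+, W-) = 4.
Step 5: Ties in |d|, so use the tie-corrected normal approximation.
        E[W] = n(n+1)/4 = 6*7/4 = 10.5.
        Tie groups: |d|=2 (t=2), |d|=7 (t=2); sum(t^3 - t) = 12.
        Var[W] = n(n+1)(2n+1)/24 - sum(t^3-t)/48 = 546/24 - 12/48 = 22.5.
        z = (W - E[W]) / sqrt(Var[W]) = (4 - 10.5) / 4.7434 = -1.3703.
        Two-sided p = 2*Phi(z) = 0.170587.
Step 6: alpha = 0.05. fail to reject H0.

W+ = 4, W- = 17, W = min = 4, p = 0.170587, fail to reject H0.


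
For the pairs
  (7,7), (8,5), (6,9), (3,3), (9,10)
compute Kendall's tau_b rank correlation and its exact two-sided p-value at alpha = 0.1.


Step 1: Enumerate the 10 unordered pairs (i,j) with i<j and classify each by sign(x_j-x_i) * sign(y_j-y_i).
  (1,2):dx=+1,dy=-2->D; (1,3):dx=-1,dy=+2->D; (1,4):dx=-4,dy=-4->C; (1,5):dx=+2,dy=+3->C
  (2,3):dx=-2,dy=+4->D; (2,4):dx=-5,dy=-2->C; (2,5):dx=+1,dy=+5->C; (3,4):dx=-3,dy=-6->C
  (3,5):dx=+3,dy=+1->C; (4,5):dx=+6,dy=+7->C
Step 2: C = 7, D = 3, total pairs = 10.
Step 3: tau = (C - D)/(n(n-1)/2) = (7 - 3)/10 = 0.400000.
Step 4: Exact two-sided p-value (enumerate n! = 120 permutations of y under H0): p = 0.483333.
Step 5: alpha = 0.1. fail to reject H0.

tau_b = 0.4000 (C=7, D=3), p = 0.483333, fail to reject H0.


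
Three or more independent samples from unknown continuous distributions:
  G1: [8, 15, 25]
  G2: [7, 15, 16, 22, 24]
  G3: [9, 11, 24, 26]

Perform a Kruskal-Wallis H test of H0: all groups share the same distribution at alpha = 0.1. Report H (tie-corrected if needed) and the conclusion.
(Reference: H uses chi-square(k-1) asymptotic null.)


Step 1: Combine all N = 12 observations and assign midranks.
sorted (value, group, rank): (7,G2,1), (8,G1,2), (9,G3,3), (11,G3,4), (15,G1,5.5), (15,G2,5.5), (16,G2,7), (22,G2,8), (24,G2,9.5), (24,G3,9.5), (25,G1,11), (26,G3,12)
Step 2: Sum ranks within each group.
R_1 = 18.5 (n_1 = 3)
R_2 = 31 (n_2 = 5)
R_3 = 28.5 (n_3 = 4)
Step 3: H = 12/(N(N+1)) * sum(R_i^2/n_i) - 3(N+1)
     = 12/(12*13) * (18.5^2/3 + 31^2/5 + 28.5^2/4) - 3*13
     = 0.076923 * 509.346 - 39
     = 0.180449.
Step 4: Ties present; correction factor C = 1 - 12/(12^3 - 12) = 0.993007. Corrected H = 0.180449 / 0.993007 = 0.181719.
Step 5: Under H0, H ~ chi^2(2); p-value = 0.913146.
Step 6: alpha = 0.1. fail to reject H0.

H = 0.1817, df = 2, p = 0.913146, fail to reject H0.


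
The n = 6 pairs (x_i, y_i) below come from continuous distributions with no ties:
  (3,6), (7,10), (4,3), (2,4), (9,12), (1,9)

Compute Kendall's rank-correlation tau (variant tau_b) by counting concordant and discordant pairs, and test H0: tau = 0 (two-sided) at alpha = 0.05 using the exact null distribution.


Step 1: Enumerate the 15 unordered pairs (i,j) with i<j and classify each by sign(x_j-x_i) * sign(y_j-y_i).
  (1,2):dx=+4,dy=+4->C; (1,3):dx=+1,dy=-3->D; (1,4):dx=-1,dy=-2->C; (1,5):dx=+6,dy=+6->C
  (1,6):dx=-2,dy=+3->D; (2,3):dx=-3,dy=-7->C; (2,4):dx=-5,dy=-6->C; (2,5):dx=+2,dy=+2->C
  (2,6):dx=-6,dy=-1->C; (3,4):dx=-2,dy=+1->D; (3,5):dx=+5,dy=+9->C; (3,6):dx=-3,dy=+6->D
  (4,5):dx=+7,dy=+8->C; (4,6):dx=-1,dy=+5->D; (5,6):dx=-8,dy=-3->C
Step 2: C = 10, D = 5, total pairs = 15.
Step 3: tau = (C - D)/(n(n-1)/2) = (10 - 5)/15 = 0.333333.
Step 4: Exact two-sided p-value (enumerate n! = 720 permutations of y under H0): p = 0.469444.
Step 5: alpha = 0.05. fail to reject H0.

tau_b = 0.3333 (C=10, D=5), p = 0.469444, fail to reject H0.
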